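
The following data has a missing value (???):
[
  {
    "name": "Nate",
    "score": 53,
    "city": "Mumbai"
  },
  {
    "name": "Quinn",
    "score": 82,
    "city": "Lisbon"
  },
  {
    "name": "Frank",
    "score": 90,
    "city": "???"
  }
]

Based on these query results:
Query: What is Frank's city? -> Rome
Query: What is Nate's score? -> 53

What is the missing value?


The missing value is Frank's city
From query: Frank's city = Rome

ANSWER: Rome


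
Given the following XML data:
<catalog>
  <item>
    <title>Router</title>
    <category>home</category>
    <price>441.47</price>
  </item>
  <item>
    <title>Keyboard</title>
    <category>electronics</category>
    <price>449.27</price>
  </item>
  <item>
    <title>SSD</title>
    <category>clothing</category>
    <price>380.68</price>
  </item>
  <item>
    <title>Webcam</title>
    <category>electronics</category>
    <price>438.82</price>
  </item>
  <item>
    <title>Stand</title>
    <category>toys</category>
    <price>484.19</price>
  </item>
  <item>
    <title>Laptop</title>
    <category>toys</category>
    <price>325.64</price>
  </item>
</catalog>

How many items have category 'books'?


Scanning <item> elements for <category>books</category>:
Count: 0

ANSWER: 0


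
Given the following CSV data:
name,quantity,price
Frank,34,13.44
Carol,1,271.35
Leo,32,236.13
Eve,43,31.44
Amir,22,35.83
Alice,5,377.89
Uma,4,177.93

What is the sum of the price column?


Values in 'price' column:
  Row 1: 13.44
  Row 2: 271.35
  Row 3: 236.13
  Row 4: 31.44
  Row 5: 35.83
  Row 6: 377.89
  Row 7: 177.93
Sum = 13.44 + 271.35 + 236.13 + 31.44 + 35.83 + 377.89 + 177.93 = 1144.01

ANSWER: 1144.01


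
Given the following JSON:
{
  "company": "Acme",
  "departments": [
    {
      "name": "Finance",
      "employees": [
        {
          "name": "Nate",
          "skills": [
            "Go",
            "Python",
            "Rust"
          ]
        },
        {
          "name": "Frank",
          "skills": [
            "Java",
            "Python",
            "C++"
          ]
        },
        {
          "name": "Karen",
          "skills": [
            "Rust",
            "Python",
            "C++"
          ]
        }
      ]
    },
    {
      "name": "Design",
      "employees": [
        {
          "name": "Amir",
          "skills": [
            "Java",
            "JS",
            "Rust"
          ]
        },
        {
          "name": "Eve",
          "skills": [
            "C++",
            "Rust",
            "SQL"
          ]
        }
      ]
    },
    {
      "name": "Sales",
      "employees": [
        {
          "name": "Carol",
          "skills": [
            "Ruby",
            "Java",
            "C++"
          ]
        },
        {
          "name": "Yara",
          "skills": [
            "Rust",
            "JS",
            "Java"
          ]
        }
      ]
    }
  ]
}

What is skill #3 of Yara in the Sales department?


Path: departments[2].employees[1].skills[2]
Value: Java

ANSWER: Java


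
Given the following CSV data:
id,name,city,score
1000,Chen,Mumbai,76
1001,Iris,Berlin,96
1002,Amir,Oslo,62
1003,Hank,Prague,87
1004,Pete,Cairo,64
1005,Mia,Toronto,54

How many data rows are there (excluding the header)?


Counting rows (excluding header):
Header: id,name,city,score
Data rows: 6

ANSWER: 6


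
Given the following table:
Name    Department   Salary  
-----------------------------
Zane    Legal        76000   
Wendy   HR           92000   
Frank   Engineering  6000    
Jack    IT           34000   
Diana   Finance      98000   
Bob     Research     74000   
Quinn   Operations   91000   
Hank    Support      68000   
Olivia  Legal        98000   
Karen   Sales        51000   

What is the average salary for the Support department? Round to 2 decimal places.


Support department members:
  Hank: 68000
Sum = 68000
Count = 1
Average = 68000 / 1 = 68000.00

ANSWER: 68000.00


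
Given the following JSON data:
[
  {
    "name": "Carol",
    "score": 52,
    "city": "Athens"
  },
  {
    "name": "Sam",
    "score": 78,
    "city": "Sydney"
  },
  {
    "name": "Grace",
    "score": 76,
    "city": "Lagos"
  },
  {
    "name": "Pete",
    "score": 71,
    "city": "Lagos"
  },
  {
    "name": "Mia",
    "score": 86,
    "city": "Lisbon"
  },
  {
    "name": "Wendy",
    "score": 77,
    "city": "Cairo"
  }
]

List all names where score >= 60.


Filtering records where score >= 60:
  Carol (score=52) -> no
  Sam (score=78) -> YES
  Grace (score=76) -> YES
  Pete (score=71) -> YES
  Mia (score=86) -> YES
  Wendy (score=77) -> YES


ANSWER: Sam, Grace, Pete, Mia, Wendy


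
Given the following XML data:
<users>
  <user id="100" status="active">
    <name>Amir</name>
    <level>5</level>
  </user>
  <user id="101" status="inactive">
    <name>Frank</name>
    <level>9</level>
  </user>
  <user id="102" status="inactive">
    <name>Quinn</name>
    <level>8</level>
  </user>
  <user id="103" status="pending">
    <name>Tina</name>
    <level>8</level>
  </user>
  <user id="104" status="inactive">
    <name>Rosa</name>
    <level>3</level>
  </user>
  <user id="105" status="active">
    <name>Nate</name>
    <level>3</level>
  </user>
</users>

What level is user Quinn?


Finding user: Quinn
<level>8</level>

ANSWER: 8


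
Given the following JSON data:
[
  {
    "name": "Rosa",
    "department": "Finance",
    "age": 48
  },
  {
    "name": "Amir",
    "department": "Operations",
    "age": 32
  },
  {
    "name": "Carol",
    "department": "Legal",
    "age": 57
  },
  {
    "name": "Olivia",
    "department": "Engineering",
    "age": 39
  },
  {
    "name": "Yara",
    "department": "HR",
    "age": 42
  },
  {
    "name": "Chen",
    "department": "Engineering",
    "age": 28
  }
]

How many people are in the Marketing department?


Scanning records for department = Marketing
  No matches found
Count: 0

ANSWER: 0


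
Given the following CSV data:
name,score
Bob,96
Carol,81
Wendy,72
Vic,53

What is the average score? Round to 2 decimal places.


Scores: 96, 81, 72, 53
Sum = 302
Count = 4
Average = 302 / 4 = 75.50

ANSWER: 75.50


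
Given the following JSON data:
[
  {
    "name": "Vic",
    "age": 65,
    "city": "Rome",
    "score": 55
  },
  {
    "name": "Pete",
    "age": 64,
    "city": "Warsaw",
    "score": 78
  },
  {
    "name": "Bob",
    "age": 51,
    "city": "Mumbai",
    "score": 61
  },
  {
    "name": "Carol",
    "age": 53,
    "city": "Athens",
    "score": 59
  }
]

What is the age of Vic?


Looking up record where name = Vic
Record index: 0
Field 'age' = 65

ANSWER: 65


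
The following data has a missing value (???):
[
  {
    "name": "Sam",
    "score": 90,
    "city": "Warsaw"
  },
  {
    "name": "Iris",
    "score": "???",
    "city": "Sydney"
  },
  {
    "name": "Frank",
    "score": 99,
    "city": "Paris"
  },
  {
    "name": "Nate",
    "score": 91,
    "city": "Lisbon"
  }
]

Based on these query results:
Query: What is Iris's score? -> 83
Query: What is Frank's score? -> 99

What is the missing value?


The missing value is Iris's score
From query: Iris's score = 83

ANSWER: 83


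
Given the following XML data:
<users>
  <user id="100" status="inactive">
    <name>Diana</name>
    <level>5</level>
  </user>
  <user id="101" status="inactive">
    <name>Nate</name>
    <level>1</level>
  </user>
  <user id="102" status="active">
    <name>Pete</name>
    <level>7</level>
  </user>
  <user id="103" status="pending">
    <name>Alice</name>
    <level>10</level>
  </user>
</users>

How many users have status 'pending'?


Counting users with status='pending':
  Alice (id=103) -> MATCH
Count: 1

ANSWER: 1


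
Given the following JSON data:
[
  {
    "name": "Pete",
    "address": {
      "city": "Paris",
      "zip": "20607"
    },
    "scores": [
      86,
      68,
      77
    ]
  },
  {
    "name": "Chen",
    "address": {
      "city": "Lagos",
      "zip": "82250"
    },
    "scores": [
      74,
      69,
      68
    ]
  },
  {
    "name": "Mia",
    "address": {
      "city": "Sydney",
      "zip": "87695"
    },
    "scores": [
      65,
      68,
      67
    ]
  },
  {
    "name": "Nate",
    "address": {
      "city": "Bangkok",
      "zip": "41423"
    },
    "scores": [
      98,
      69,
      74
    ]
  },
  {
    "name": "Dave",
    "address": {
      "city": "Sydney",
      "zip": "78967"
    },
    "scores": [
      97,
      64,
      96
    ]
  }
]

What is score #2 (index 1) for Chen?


Path: records[1].scores[1]
Value: 69

ANSWER: 69


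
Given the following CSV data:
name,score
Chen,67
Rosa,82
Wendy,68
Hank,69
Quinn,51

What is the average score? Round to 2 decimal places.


Scores: 67, 82, 68, 69, 51
Sum = 337
Count = 5
Average = 337 / 5 = 67.40

ANSWER: 67.40


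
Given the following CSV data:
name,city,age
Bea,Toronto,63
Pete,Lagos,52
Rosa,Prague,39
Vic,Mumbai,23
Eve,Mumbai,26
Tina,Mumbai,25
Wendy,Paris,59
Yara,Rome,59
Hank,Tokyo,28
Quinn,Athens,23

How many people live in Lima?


Scanning city column for 'Lima':
Total matches: 0

ANSWER: 0


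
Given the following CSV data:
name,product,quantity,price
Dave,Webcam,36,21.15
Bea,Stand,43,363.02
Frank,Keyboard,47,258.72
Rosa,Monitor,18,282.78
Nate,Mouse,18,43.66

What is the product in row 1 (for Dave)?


Row 1: Dave
Column 'product' = Webcam

ANSWER: Webcam


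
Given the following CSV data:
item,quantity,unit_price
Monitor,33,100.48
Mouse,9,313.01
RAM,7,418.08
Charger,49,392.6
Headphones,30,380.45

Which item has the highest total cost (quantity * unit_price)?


Computing row totals:
  Monitor: 3315.84
  Mouse: 2817.09
  RAM: 2926.56
  Charger: 19237.4
  Headphones: 11413.5
Maximum: Charger (19237.4)

ANSWER: Charger


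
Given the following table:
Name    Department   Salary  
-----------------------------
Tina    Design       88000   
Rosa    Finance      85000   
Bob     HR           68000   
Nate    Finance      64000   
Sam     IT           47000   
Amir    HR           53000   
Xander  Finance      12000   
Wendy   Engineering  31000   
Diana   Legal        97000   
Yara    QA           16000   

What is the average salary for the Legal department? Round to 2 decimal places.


Legal department members:
  Diana: 97000
Sum = 97000
Count = 1
Average = 97000 / 1 = 97000.00

ANSWER: 97000.00


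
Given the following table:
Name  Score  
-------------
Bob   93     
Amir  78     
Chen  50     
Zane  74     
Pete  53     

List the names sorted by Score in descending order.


Sorting by Score (descending):
  Bob: 93
  Amir: 78
  Zane: 74
  Pete: 53
  Chen: 50


ANSWER: Bob, Amir, Zane, Pete, Chen


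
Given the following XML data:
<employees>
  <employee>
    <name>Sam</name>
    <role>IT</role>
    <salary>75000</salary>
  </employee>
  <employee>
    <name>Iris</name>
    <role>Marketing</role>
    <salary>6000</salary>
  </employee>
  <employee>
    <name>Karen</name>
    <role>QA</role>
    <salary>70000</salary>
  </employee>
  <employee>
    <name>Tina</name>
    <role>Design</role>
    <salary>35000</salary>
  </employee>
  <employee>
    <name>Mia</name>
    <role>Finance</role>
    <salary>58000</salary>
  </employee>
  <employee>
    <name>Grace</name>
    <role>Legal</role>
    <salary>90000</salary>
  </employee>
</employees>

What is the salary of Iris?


Searching for <employee> with <name>Iris</name>
Found at position 2
<salary>6000</salary>

ANSWER: 6000


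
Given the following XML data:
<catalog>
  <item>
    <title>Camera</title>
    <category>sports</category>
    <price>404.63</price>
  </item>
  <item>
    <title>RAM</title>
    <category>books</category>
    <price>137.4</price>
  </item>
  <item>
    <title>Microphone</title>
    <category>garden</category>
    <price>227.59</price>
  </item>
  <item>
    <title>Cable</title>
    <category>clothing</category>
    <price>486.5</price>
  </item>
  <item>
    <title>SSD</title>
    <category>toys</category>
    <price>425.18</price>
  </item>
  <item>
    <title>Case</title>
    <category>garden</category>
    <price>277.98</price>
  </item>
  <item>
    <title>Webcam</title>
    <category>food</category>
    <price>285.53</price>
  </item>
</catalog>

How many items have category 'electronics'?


Scanning <item> elements for <category>electronics</category>:
Count: 0

ANSWER: 0


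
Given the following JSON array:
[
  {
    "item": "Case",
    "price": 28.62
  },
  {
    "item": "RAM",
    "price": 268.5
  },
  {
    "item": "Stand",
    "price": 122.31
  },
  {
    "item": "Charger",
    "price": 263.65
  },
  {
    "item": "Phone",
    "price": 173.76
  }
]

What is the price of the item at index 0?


Array index 0 -> Case
price = 28.62

ANSWER: 28.62


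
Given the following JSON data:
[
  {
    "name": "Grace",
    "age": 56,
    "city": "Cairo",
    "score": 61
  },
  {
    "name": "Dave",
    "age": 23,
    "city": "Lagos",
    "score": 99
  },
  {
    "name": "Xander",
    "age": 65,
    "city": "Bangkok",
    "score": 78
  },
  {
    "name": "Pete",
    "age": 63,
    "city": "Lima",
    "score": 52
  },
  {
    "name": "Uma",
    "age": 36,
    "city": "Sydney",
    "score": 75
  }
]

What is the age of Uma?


Looking up record where name = Uma
Record index: 4
Field 'age' = 36

ANSWER: 36


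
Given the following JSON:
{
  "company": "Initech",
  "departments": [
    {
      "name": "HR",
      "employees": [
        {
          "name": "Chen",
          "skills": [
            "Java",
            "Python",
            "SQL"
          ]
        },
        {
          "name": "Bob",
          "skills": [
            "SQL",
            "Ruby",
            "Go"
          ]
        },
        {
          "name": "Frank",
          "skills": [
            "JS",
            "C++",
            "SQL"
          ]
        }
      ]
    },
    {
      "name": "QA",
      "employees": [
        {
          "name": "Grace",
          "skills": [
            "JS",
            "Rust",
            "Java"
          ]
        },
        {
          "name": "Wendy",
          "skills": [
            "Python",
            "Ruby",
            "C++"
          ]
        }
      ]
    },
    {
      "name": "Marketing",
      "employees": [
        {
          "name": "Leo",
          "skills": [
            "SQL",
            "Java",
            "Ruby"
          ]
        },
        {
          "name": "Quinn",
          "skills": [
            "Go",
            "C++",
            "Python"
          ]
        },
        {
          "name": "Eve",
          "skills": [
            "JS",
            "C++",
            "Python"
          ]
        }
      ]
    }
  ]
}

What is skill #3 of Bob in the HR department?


Path: departments[0].employees[1].skills[2]
Value: Go

ANSWER: Go


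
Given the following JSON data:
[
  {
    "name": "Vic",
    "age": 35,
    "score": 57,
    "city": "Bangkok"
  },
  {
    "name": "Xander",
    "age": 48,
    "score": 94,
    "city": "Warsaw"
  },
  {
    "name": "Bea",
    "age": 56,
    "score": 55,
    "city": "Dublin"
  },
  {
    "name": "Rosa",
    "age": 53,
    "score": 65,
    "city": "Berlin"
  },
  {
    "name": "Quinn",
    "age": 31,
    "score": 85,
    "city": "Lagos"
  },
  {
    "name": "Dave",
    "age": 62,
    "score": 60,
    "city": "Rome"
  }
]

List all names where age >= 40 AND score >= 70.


Checking both conditions:
  Vic (age=35, score=57) -> no
  Xander (age=48, score=94) -> YES
  Bea (age=56, score=55) -> no
  Rosa (age=53, score=65) -> no
  Quinn (age=31, score=85) -> no
  Dave (age=62, score=60) -> no


ANSWER: Xander


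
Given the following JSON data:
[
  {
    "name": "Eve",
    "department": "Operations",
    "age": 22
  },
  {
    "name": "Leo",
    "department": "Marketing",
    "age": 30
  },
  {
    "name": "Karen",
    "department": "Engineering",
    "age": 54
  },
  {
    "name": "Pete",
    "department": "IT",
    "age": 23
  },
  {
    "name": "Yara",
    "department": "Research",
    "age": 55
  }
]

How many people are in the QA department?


Scanning records for department = QA
  No matches found
Count: 0

ANSWER: 0


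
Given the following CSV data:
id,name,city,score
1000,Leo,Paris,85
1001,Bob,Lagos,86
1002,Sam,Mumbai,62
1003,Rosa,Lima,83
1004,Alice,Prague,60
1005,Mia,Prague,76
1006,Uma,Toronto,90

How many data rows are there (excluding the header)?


Counting rows (excluding header):
Header: id,name,city,score
Data rows: 7

ANSWER: 7


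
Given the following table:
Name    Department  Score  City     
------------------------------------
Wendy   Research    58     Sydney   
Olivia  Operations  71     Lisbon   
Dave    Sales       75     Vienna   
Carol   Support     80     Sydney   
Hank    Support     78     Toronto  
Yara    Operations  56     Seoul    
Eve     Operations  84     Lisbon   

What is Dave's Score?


Row 3: Dave
Score = 75

ANSWER: 75


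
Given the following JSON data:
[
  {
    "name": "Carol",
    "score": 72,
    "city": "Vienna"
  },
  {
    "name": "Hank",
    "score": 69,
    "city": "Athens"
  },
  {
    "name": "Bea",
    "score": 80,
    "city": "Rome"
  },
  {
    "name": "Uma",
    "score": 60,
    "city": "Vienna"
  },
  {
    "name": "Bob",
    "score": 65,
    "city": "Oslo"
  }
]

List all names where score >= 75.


Filtering records where score >= 75:
  Carol (score=72) -> no
  Hank (score=69) -> no
  Bea (score=80) -> YES
  Uma (score=60) -> no
  Bob (score=65) -> no


ANSWER: Bea


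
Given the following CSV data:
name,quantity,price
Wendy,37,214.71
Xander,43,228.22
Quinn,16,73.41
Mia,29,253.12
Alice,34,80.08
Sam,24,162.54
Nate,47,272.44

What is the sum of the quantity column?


Values in 'quantity' column:
  Row 1: 37
  Row 2: 43
  Row 3: 16
  Row 4: 29
  Row 5: 34
  Row 6: 24
  Row 7: 47
Sum = 37 + 43 + 16 + 29 + 34 + 24 + 47 = 230

ANSWER: 230


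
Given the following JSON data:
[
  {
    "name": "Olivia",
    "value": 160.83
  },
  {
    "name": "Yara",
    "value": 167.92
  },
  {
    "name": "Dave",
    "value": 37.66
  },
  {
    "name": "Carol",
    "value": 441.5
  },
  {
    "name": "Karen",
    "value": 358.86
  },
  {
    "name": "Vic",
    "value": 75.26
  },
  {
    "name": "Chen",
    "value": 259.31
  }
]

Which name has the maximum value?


Comparing values:
  Olivia: 160.83
  Yara: 167.92
  Dave: 37.66
  Carol: 441.5
  Karen: 358.86
  Vic: 75.26
  Chen: 259.31
Maximum: Carol (441.5)

ANSWER: Carol


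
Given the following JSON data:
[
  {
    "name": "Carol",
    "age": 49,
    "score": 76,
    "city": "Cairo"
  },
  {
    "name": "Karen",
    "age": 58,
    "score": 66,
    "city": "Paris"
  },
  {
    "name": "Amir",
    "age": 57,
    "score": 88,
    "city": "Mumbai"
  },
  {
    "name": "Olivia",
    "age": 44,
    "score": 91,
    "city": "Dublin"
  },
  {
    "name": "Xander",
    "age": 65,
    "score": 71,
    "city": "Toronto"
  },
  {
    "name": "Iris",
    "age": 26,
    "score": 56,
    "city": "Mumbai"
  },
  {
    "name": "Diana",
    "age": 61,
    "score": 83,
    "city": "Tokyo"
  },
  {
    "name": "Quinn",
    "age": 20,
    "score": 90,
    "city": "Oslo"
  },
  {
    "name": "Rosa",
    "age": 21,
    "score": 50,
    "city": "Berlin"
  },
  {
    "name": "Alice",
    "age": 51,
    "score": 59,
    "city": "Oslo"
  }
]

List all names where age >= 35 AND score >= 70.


Checking both conditions:
  Carol (age=49, score=76) -> YES
  Karen (age=58, score=66) -> no
  Amir (age=57, score=88) -> YES
  Olivia (age=44, score=91) -> YES
  Xander (age=65, score=71) -> YES
  Iris (age=26, score=56) -> no
  Diana (age=61, score=83) -> YES
  Quinn (age=20, score=90) -> no
  Rosa (age=21, score=50) -> no
  Alice (age=51, score=59) -> no


ANSWER: Carol, Amir, Olivia, Xander, Diana


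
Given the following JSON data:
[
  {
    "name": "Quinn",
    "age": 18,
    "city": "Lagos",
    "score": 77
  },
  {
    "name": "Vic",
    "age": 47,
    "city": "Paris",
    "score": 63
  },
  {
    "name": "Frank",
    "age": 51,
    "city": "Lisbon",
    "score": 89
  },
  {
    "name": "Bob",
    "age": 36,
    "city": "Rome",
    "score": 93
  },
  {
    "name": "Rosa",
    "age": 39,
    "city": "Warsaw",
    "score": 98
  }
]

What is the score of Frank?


Looking up record where name = Frank
Record index: 2
Field 'score' = 89

ANSWER: 89


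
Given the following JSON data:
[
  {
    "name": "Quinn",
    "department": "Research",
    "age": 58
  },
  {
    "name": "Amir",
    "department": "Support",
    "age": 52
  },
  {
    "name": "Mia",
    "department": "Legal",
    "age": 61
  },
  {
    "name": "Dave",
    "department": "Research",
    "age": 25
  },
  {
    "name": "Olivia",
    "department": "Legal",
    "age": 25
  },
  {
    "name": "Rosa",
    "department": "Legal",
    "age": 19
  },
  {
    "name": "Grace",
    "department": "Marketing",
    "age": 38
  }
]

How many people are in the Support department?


Scanning records for department = Support
  Record 1: Amir
Count: 1

ANSWER: 1


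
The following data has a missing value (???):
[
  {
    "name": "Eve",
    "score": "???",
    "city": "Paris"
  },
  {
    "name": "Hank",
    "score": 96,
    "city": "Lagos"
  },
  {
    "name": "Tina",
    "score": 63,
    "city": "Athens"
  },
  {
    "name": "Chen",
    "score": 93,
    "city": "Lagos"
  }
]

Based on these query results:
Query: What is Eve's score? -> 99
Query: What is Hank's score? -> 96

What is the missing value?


The missing value is Eve's score
From query: Eve's score = 99

ANSWER: 99


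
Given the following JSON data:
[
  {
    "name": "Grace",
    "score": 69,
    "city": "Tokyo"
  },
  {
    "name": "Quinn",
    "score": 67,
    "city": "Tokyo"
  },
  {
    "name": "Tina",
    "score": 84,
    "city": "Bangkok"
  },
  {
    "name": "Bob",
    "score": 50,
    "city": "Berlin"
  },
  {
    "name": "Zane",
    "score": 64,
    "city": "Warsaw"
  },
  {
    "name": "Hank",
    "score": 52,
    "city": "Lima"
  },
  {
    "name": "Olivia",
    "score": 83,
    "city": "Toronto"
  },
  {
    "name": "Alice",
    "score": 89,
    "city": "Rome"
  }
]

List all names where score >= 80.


Filtering records where score >= 80:
  Grace (score=69) -> no
  Quinn (score=67) -> no
  Tina (score=84) -> YES
  Bob (score=50) -> no
  Zane (score=64) -> no
  Hank (score=52) -> no
  Olivia (score=83) -> YES
  Alice (score=89) -> YES


ANSWER: Tina, Olivia, Alice


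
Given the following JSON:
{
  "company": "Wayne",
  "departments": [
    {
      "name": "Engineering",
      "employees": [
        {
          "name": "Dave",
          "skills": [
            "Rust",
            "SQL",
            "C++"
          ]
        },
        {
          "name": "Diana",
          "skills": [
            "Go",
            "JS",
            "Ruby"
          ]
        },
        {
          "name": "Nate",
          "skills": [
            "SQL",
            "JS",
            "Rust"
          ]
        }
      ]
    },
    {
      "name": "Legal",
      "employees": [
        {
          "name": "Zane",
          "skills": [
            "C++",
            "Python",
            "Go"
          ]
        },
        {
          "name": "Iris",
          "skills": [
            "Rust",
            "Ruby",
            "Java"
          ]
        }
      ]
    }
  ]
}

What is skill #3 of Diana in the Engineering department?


Path: departments[0].employees[1].skills[2]
Value: Ruby

ANSWER: Ruby


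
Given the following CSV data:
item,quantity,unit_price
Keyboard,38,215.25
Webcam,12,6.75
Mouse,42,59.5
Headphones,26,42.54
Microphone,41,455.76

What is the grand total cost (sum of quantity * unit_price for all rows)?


Computing row totals:
  Keyboard: 38 * 215.25 = 8179.5
  Webcam: 12 * 6.75 = 81.0
  Mouse: 42 * 59.5 = 2499.0
  Headphones: 26 * 42.54 = 1106.04
  Microphone: 41 * 455.76 = 18686.16
Grand total = 8179.5 + 81.0 + 2499.0 + 1106.04 + 18686.16 = 30551.7

ANSWER: 30551.7


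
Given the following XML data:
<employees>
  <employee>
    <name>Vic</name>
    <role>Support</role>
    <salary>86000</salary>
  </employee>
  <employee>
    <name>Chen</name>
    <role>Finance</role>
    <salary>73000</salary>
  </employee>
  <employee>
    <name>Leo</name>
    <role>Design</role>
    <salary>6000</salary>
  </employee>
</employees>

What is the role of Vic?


Searching for <employee> with <name>Vic</name>
Found at position 1
<role>Support</role>

ANSWER: Support


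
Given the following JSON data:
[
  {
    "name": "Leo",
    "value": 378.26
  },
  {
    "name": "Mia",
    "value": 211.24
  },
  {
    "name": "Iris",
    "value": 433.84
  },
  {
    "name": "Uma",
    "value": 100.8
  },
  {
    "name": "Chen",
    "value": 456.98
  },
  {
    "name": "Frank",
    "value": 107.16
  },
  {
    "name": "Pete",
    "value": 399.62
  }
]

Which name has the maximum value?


Comparing values:
  Leo: 378.26
  Mia: 211.24
  Iris: 433.84
  Uma: 100.8
  Chen: 456.98
  Frank: 107.16
  Pete: 399.62
Maximum: Chen (456.98)

ANSWER: Chen


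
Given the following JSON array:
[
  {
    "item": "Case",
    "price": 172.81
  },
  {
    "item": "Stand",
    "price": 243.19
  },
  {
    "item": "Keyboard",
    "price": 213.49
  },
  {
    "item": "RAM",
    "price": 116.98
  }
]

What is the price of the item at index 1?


Array index 1 -> Stand
price = 243.19

ANSWER: 243.19


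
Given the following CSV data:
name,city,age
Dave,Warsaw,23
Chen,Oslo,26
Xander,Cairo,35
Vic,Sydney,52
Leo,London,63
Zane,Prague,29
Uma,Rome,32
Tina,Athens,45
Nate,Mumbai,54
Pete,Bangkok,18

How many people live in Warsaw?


Scanning city column for 'Warsaw':
  Row 1: Dave -> MATCH
Total matches: 1

ANSWER: 1


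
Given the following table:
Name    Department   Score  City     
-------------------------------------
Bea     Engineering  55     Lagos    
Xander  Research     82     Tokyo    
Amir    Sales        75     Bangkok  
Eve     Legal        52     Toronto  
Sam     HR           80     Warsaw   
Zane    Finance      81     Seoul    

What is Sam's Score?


Row 5: Sam
Score = 80

ANSWER: 80


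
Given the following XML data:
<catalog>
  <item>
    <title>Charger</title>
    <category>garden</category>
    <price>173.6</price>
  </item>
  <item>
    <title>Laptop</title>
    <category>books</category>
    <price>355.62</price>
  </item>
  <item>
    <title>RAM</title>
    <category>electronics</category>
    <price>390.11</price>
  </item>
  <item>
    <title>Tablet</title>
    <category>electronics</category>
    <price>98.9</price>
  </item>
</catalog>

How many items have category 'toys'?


Scanning <item> elements for <category>toys</category>:
Count: 0

ANSWER: 0


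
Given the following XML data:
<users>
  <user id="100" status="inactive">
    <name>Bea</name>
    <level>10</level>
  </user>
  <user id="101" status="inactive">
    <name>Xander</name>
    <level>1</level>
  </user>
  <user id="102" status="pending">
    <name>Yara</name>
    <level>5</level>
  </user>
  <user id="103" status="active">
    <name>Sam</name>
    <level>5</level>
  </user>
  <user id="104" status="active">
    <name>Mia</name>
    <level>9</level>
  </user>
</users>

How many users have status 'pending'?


Counting users with status='pending':
  Yara (id=102) -> MATCH
Count: 1

ANSWER: 1


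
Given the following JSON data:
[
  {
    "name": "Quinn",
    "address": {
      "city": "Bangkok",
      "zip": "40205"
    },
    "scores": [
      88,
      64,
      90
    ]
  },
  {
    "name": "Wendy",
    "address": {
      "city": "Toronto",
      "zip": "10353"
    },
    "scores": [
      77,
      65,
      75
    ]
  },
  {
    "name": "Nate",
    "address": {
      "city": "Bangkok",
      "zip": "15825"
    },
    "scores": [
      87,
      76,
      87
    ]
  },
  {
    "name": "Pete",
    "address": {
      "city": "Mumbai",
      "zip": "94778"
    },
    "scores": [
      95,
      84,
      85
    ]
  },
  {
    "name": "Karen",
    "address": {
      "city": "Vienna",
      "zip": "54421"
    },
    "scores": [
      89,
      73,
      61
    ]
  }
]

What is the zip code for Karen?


Path: records[4].address.zip
Value: 54421

ANSWER: 54421


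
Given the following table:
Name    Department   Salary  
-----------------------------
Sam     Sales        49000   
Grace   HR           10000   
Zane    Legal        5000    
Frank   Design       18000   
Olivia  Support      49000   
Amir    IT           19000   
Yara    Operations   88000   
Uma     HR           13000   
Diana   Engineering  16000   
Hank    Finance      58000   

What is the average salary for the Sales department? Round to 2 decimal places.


Sales department members:
  Sam: 49000
Sum = 49000
Count = 1
Average = 49000 / 1 = 49000.00

ANSWER: 49000.00


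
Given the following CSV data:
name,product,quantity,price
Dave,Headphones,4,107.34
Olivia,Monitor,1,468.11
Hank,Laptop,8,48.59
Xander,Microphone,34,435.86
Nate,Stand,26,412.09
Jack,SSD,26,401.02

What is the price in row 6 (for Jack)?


Row 6: Jack
Column 'price' = 401.02

ANSWER: 401.02


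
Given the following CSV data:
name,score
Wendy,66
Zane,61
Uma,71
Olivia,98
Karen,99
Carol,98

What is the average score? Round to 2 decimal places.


Scores: 66, 61, 71, 98, 99, 98
Sum = 493
Count = 6
Average = 493 / 6 = 82.17

ANSWER: 82.17


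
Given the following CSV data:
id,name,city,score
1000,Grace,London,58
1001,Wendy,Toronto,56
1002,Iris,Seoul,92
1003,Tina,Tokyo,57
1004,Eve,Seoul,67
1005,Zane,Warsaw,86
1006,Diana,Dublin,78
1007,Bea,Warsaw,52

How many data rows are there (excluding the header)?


Counting rows (excluding header):
Header: id,name,city,score
Data rows: 8

ANSWER: 8


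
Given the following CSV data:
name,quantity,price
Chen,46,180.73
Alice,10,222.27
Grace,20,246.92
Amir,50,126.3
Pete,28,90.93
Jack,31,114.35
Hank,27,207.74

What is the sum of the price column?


Values in 'price' column:
  Row 1: 180.73
  Row 2: 222.27
  Row 3: 246.92
  Row 4: 126.3
  Row 5: 90.93
  Row 6: 114.35
  Row 7: 207.74
Sum = 180.73 + 222.27 + 246.92 + 126.3 + 90.93 + 114.35 + 207.74 = 1189.24

ANSWER: 1189.24


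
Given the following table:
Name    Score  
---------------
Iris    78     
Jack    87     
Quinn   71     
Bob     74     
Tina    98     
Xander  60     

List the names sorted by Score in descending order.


Sorting by Score (descending):
  Tina: 98
  Jack: 87
  Iris: 78
  Bob: 74
  Quinn: 71
  Xander: 60


ANSWER: Tina, Jack, Iris, Bob, Quinn, Xander


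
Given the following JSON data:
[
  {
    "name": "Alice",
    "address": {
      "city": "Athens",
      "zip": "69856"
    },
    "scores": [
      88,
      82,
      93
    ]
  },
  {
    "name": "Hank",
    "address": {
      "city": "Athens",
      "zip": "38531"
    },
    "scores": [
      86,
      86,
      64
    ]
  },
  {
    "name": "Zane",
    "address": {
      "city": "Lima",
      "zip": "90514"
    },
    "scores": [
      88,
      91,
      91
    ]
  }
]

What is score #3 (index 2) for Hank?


Path: records[1].scores[2]
Value: 64

ANSWER: 64


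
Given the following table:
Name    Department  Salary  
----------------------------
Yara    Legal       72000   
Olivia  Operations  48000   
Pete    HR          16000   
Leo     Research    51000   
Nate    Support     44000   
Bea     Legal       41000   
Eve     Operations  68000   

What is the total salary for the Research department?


Research department members:
  Leo: 51000
Total = 51000 = 51000

ANSWER: 51000


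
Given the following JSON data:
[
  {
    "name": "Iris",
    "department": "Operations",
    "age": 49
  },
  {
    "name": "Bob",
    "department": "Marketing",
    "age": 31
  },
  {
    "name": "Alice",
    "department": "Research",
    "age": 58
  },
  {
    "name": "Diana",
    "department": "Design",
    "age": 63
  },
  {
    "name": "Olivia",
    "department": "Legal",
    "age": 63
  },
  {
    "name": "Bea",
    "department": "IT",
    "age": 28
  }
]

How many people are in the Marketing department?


Scanning records for department = Marketing
  Record 1: Bob
Count: 1

ANSWER: 1


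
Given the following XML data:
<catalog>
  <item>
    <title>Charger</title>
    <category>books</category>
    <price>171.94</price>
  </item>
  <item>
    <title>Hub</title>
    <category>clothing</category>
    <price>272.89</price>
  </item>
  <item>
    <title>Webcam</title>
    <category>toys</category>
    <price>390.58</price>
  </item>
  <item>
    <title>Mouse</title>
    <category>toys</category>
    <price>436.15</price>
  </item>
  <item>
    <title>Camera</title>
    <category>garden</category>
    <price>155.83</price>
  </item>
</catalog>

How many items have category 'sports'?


Scanning <item> elements for <category>sports</category>:
Count: 0

ANSWER: 0


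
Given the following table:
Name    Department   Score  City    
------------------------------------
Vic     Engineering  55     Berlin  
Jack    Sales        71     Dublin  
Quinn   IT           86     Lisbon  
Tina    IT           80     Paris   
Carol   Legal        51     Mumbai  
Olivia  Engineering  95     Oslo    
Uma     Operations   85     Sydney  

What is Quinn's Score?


Row 3: Quinn
Score = 86

ANSWER: 86


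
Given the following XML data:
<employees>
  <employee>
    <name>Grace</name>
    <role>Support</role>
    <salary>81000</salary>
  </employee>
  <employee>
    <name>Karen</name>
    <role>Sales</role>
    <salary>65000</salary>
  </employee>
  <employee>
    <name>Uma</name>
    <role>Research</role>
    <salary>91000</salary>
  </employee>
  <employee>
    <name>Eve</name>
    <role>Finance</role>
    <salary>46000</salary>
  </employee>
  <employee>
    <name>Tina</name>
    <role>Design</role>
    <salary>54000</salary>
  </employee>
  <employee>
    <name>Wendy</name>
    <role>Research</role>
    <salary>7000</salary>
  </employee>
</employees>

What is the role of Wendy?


Searching for <employee> with <name>Wendy</name>
Found at position 6
<role>Research</role>

ANSWER: Research


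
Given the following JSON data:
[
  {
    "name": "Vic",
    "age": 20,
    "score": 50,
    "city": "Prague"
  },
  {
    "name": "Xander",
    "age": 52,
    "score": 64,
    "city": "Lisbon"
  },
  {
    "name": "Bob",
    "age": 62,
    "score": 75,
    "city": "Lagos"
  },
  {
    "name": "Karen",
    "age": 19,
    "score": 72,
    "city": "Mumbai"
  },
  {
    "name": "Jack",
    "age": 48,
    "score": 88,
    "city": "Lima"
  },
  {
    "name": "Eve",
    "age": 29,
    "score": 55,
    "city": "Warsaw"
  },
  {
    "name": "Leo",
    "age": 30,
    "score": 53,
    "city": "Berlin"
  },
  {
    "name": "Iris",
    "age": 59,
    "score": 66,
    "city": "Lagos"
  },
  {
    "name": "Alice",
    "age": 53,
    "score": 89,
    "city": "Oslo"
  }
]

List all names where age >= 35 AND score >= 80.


Checking both conditions:
  Vic (age=20, score=50) -> no
  Xander (age=52, score=64) -> no
  Bob (age=62, score=75) -> no
  Karen (age=19, score=72) -> no
  Jack (age=48, score=88) -> YES
  Eve (age=29, score=55) -> no
  Leo (age=30, score=53) -> no
  Iris (age=59, score=66) -> no
  Alice (age=53, score=89) -> YES


ANSWER: Jack, Alice


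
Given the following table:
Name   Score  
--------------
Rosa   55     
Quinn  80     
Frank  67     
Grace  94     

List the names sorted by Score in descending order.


Sorting by Score (descending):
  Grace: 94
  Quinn: 80
  Frank: 67
  Rosa: 55


ANSWER: Grace, Quinn, Frank, Rosa


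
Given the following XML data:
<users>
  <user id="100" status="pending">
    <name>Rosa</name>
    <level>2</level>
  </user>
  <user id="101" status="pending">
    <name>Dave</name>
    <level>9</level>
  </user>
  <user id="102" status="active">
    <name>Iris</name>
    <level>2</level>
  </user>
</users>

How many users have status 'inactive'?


Counting users with status='inactive':
Count: 0

ANSWER: 0


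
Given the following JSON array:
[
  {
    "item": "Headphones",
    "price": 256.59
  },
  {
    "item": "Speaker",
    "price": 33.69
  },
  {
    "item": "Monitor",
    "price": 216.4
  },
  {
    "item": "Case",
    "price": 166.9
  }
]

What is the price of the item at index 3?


Array index 3 -> Case
price = 166.9

ANSWER: 166.9


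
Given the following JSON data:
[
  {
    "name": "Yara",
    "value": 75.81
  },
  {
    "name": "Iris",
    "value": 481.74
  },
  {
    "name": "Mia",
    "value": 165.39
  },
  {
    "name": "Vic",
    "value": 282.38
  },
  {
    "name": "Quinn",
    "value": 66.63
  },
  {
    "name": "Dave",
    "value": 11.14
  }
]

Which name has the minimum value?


Comparing values:
  Yara: 75.81
  Iris: 481.74
  Mia: 165.39
  Vic: 282.38
  Quinn: 66.63
  Dave: 11.14
Minimum: Dave (11.14)

ANSWER: Dave


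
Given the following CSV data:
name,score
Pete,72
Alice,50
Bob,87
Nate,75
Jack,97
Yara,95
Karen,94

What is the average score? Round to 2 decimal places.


Scores: 72, 50, 87, 75, 97, 95, 94
Sum = 570
Count = 7
Average = 570 / 7 = 81.43

ANSWER: 81.43


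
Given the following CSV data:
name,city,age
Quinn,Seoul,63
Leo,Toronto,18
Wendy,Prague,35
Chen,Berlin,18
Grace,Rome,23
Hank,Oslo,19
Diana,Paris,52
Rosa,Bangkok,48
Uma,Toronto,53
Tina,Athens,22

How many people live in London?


Scanning city column for 'London':
Total matches: 0

ANSWER: 0


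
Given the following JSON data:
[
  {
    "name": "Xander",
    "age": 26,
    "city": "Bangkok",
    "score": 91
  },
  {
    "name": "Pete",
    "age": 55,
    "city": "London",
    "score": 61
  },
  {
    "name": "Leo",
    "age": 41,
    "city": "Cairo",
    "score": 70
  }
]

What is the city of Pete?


Looking up record where name = Pete
Record index: 1
Field 'city' = London

ANSWER: London


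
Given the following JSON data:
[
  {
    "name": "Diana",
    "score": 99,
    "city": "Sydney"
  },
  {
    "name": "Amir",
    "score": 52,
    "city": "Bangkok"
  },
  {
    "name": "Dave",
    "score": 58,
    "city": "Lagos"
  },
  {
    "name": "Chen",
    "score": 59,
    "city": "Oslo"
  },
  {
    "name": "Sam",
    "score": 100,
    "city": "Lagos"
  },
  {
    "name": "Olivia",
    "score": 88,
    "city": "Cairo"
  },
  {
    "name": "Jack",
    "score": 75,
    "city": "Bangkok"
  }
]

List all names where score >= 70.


Filtering records where score >= 70:
  Diana (score=99) -> YES
  Amir (score=52) -> no
  Dave (score=58) -> no
  Chen (score=59) -> no
  Sam (score=100) -> YES
  Olivia (score=88) -> YES
  Jack (score=75) -> YES


ANSWER: Diana, Sam, Olivia, Jack


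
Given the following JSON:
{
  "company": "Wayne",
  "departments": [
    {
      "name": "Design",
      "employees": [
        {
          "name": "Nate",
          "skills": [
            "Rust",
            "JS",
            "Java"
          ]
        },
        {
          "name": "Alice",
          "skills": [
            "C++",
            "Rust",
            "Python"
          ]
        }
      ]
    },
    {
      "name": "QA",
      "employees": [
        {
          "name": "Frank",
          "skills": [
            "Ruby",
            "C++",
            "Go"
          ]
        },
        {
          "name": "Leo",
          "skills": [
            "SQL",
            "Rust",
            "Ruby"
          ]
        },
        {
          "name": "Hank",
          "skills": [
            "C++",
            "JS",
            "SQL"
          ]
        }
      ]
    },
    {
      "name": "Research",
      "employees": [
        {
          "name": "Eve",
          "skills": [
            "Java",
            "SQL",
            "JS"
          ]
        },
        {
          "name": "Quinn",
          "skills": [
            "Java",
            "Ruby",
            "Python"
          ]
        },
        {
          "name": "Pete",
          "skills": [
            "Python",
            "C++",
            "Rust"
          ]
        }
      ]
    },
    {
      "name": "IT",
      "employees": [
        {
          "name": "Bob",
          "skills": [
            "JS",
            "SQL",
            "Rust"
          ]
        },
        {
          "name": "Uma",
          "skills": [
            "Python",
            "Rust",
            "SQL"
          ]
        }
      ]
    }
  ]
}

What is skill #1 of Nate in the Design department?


Path: departments[0].employees[0].skills[0]
Value: Rust

ANSWER: Rust
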